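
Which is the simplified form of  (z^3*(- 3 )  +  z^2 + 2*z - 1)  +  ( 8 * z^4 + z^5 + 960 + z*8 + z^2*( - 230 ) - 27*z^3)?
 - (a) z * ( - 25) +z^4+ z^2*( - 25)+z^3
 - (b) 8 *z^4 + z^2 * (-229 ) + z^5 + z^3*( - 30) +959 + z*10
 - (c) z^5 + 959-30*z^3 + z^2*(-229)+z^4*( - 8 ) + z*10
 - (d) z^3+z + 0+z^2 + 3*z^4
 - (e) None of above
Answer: b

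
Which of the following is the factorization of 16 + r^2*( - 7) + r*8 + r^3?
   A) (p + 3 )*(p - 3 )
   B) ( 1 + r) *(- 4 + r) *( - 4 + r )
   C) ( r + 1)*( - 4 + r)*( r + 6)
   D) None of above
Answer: B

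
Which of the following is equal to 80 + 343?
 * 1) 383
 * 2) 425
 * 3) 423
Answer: 3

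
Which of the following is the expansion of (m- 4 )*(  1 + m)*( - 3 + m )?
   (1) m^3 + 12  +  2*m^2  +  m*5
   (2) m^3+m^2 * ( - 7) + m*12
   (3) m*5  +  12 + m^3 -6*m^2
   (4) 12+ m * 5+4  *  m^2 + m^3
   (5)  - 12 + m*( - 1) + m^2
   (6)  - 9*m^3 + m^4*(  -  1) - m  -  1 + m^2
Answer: 3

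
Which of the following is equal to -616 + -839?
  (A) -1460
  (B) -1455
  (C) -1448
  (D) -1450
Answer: B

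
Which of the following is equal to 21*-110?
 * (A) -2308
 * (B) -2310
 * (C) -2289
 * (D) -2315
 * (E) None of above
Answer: B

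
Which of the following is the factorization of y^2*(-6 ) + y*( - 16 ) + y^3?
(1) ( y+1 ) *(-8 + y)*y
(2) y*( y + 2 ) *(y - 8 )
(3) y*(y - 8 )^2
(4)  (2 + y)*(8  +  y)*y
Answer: 2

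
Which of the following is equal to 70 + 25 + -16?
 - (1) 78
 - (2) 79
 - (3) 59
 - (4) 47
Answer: 2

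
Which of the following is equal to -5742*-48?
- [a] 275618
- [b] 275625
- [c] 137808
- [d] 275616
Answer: d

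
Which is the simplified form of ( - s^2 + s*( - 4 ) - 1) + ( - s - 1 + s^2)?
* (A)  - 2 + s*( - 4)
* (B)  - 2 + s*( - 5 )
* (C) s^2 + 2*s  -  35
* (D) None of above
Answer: B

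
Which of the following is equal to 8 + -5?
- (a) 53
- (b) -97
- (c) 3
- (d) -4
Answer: c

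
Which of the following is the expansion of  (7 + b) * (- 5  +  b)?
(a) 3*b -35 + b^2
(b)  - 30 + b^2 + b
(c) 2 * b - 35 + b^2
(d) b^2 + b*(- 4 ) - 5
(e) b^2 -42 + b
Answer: c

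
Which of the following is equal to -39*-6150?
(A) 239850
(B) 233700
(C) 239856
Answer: A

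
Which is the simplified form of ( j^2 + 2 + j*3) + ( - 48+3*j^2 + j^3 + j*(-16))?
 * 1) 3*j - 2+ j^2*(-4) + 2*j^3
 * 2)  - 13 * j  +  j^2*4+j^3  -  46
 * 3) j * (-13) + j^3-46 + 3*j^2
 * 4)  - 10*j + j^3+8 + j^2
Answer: 2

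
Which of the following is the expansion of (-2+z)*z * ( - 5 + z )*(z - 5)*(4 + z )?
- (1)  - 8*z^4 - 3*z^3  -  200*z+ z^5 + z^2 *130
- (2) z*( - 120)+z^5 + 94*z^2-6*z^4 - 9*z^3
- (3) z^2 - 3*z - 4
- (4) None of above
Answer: 1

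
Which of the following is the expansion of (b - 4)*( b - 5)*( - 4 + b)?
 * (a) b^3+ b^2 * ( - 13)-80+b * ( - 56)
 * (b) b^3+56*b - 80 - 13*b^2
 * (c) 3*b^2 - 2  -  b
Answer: b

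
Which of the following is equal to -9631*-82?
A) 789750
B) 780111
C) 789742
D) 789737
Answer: C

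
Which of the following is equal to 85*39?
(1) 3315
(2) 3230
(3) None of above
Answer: 1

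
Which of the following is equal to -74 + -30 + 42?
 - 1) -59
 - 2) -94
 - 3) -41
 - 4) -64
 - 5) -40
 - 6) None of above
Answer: 6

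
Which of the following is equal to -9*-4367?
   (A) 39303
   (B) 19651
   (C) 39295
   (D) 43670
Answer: A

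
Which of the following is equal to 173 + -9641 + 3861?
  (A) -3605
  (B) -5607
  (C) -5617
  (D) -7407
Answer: B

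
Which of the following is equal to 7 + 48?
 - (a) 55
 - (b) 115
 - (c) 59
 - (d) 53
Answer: a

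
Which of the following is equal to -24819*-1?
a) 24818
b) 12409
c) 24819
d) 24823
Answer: c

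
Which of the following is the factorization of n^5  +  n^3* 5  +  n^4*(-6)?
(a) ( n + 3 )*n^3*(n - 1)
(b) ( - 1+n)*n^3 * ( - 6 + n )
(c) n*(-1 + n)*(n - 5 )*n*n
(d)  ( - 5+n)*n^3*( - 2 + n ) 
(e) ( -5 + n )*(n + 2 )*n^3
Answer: c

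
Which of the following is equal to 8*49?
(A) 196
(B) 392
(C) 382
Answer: B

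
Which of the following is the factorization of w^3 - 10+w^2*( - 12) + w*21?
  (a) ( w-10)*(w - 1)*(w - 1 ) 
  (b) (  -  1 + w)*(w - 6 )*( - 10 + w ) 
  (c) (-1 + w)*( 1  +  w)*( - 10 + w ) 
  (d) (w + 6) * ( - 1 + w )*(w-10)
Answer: a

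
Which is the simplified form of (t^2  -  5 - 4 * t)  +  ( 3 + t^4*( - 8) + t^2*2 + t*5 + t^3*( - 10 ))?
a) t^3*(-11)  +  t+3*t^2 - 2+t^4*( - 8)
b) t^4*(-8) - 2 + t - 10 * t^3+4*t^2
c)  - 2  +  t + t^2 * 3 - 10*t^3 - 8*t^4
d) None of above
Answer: c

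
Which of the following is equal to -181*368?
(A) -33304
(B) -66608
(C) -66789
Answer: B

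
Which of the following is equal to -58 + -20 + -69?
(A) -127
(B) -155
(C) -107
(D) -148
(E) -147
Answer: E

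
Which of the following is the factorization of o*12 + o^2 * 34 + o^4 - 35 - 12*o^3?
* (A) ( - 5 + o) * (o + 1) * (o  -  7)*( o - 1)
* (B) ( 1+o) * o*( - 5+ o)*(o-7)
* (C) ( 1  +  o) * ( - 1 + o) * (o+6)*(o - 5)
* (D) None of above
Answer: A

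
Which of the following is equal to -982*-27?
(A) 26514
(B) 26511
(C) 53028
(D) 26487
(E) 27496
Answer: A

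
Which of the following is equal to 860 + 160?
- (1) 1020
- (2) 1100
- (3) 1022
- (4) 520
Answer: 1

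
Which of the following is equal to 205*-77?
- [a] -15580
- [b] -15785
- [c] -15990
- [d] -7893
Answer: b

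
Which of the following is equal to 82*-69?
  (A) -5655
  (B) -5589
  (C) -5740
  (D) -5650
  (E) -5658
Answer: E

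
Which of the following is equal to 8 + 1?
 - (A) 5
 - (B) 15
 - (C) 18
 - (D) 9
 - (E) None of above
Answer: D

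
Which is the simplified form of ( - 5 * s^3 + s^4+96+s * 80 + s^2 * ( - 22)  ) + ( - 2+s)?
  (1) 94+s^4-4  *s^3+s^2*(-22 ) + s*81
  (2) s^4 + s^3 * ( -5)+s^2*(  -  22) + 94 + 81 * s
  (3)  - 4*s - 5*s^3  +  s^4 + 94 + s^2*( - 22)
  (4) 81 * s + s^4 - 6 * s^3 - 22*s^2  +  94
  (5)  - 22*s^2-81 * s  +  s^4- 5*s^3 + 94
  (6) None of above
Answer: 2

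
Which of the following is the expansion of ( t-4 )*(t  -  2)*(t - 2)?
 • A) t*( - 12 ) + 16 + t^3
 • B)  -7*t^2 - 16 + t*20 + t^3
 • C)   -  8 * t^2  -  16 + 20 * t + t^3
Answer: C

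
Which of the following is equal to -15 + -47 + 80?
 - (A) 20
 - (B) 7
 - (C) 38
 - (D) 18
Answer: D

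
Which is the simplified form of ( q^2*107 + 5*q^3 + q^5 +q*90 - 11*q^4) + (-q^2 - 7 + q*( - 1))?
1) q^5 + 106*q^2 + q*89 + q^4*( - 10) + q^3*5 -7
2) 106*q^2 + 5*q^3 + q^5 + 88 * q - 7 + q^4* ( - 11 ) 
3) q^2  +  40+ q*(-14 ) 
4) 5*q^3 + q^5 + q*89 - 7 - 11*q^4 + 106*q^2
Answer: 4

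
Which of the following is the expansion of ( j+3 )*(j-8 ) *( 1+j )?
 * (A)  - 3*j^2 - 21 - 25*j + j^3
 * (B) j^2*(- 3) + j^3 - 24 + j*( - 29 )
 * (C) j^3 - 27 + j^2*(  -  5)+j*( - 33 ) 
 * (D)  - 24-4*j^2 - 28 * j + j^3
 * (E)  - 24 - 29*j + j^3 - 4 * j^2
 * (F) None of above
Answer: E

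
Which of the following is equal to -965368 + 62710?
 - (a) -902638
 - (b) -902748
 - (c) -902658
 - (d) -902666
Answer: c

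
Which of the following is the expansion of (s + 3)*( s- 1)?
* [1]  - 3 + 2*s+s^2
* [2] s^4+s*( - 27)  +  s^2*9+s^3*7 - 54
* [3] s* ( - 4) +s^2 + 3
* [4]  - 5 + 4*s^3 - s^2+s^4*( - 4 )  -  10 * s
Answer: 1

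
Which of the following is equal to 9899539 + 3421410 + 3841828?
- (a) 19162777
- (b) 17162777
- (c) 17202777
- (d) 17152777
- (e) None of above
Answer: b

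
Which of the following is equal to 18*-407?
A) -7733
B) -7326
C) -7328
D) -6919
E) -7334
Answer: B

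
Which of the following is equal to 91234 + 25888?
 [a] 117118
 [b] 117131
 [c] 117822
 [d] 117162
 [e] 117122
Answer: e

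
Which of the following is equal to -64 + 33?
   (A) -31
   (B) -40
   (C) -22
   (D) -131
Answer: A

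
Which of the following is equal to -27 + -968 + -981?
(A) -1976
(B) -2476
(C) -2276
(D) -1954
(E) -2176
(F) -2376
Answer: A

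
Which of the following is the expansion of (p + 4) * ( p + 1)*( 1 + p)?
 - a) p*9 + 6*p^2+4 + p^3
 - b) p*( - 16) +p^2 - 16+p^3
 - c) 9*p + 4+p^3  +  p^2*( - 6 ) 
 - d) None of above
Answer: a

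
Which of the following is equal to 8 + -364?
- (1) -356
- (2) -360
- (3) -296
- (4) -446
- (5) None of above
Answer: 1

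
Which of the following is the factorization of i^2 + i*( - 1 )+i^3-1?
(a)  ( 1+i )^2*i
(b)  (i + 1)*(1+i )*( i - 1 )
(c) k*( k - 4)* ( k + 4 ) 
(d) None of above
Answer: b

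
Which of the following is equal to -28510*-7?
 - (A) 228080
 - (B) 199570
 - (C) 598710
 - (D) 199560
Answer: B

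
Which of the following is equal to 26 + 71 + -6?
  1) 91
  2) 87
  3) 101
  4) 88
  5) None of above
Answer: 1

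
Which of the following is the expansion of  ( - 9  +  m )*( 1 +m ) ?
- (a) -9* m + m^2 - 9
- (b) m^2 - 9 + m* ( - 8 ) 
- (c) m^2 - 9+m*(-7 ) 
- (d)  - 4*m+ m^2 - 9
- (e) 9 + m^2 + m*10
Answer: b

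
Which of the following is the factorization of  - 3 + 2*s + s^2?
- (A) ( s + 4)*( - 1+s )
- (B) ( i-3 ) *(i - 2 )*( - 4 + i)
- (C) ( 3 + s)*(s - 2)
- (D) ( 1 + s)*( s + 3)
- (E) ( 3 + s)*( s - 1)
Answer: E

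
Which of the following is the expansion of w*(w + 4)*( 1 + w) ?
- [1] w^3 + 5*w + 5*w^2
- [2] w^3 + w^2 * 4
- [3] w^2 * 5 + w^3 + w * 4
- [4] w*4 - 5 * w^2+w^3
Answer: 3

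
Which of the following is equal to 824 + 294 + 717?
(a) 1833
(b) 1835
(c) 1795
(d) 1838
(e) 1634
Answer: b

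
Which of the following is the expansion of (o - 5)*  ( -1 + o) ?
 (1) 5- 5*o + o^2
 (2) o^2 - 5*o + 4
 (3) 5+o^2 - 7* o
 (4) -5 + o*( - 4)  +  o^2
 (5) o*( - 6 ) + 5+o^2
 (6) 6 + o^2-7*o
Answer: 5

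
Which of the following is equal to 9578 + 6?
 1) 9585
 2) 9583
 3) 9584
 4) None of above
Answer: 3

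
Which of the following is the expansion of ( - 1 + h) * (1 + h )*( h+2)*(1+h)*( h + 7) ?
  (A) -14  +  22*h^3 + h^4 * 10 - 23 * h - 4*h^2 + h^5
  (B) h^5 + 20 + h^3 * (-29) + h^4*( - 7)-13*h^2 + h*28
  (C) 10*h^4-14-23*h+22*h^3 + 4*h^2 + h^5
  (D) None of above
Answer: C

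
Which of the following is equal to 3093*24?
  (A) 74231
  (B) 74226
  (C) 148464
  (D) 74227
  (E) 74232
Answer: E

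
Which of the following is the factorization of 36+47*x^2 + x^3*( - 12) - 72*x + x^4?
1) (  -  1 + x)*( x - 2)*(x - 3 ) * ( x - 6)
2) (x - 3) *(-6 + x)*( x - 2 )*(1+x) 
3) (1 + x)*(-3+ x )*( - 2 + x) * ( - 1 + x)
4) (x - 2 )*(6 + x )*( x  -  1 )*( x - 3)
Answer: 1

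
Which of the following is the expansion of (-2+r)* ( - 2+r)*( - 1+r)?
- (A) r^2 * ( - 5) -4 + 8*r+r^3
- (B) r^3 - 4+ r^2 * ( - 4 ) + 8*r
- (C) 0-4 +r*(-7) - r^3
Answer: A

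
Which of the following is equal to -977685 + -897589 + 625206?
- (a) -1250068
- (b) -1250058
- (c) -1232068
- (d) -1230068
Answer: a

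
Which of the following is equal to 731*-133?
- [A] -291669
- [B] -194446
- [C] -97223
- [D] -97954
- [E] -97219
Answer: C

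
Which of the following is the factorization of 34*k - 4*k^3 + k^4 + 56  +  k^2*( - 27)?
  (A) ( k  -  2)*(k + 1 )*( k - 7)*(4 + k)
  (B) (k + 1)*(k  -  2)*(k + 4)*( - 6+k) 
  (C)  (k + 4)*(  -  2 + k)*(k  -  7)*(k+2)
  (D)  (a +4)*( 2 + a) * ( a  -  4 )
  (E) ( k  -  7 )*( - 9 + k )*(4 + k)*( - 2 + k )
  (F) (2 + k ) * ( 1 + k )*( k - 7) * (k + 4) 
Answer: A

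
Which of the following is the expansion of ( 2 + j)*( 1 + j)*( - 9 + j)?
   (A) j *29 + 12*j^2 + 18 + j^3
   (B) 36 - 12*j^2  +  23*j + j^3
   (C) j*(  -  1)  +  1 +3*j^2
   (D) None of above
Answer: D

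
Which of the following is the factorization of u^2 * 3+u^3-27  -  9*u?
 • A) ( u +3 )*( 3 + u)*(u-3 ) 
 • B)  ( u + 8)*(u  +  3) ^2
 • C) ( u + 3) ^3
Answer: A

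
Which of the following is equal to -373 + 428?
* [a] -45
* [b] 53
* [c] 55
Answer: c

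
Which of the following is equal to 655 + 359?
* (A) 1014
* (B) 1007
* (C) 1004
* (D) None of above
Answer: A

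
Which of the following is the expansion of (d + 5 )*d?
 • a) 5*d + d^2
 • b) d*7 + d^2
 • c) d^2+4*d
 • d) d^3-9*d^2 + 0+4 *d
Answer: a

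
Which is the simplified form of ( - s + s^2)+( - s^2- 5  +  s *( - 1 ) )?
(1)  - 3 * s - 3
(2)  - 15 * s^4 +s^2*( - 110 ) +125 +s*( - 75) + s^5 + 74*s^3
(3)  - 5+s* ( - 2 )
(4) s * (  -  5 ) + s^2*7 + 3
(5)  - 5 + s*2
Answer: 3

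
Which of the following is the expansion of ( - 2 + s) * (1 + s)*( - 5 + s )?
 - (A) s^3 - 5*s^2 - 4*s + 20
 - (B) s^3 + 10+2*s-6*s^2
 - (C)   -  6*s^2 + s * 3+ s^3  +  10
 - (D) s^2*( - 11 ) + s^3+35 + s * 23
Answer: C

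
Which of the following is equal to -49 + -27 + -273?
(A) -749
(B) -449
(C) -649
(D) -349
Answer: D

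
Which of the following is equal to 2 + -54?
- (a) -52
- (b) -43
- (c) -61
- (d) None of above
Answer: a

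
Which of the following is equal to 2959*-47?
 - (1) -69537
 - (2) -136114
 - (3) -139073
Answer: 3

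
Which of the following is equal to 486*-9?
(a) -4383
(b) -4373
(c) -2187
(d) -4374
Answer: d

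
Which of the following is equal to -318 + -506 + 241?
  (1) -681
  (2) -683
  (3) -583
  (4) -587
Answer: 3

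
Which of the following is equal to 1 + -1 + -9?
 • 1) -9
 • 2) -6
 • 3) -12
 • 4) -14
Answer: 1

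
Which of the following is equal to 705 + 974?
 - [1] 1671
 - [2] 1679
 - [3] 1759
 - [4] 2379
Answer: 2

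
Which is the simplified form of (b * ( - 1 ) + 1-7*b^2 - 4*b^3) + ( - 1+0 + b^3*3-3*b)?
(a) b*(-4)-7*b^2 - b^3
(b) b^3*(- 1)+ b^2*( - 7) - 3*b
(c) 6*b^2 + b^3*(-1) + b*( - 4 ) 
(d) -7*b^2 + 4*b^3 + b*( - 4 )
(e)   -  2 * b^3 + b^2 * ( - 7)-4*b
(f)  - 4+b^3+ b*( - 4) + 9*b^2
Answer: a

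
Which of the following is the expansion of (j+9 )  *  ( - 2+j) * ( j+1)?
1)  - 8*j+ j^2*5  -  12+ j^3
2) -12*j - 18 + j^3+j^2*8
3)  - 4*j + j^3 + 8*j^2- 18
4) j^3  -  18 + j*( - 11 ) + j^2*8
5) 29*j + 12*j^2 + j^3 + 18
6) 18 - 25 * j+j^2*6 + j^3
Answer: 4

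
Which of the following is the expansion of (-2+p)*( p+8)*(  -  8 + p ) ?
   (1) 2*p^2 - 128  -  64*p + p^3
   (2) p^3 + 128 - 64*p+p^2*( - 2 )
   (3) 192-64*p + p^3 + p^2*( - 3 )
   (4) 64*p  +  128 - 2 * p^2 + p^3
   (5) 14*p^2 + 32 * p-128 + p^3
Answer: 2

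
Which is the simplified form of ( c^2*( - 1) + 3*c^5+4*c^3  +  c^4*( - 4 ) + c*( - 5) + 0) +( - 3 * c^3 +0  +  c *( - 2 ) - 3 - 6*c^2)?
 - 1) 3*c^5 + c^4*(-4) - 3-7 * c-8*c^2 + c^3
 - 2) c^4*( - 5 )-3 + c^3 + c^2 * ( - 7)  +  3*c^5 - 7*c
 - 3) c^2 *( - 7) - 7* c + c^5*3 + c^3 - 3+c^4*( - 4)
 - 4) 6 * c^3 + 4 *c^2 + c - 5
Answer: 3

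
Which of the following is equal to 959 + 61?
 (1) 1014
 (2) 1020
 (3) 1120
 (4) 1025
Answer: 2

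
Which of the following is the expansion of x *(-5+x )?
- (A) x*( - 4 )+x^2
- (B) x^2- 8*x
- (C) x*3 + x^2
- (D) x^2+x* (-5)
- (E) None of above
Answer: D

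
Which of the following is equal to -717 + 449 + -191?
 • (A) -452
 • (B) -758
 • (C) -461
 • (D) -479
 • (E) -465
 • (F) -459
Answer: F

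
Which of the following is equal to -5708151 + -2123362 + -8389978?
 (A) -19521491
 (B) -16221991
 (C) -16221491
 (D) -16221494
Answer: C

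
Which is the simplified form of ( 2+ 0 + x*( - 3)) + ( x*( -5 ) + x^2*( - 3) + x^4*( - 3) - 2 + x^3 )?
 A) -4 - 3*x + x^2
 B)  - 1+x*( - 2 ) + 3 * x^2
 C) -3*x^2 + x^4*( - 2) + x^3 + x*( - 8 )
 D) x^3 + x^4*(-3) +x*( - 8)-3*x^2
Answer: D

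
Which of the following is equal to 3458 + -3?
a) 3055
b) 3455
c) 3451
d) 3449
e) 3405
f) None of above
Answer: b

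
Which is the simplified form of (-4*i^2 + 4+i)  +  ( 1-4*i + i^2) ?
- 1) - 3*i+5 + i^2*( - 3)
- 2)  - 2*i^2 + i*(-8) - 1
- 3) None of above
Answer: 1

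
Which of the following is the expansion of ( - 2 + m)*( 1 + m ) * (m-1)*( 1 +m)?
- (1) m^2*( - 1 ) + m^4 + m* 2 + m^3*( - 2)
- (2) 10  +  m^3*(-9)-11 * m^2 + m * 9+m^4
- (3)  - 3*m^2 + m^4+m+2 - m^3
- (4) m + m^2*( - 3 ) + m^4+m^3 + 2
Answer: 3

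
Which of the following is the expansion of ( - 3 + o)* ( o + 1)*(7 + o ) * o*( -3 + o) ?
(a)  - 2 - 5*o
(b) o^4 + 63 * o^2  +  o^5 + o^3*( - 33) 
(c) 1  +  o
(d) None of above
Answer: d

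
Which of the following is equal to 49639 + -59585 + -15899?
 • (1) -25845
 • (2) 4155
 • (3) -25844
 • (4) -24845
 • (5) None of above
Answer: 1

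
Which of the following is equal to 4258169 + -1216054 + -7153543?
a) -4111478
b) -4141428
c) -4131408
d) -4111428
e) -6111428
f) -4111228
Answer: d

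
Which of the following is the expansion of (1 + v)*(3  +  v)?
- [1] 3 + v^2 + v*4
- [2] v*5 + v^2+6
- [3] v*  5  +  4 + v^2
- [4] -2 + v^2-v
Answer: 1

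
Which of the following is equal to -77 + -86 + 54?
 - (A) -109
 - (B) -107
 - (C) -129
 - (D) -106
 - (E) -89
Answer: A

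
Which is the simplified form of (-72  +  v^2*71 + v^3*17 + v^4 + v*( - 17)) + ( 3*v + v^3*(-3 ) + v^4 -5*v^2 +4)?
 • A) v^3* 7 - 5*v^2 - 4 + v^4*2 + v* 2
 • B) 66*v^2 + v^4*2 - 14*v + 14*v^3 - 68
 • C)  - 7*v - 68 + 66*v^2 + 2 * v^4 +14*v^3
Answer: B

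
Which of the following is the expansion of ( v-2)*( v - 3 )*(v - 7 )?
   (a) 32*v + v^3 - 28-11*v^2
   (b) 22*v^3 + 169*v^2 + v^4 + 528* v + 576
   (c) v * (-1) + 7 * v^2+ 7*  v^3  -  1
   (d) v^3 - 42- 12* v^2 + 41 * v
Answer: d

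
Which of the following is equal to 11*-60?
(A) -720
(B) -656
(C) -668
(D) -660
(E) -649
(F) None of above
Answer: D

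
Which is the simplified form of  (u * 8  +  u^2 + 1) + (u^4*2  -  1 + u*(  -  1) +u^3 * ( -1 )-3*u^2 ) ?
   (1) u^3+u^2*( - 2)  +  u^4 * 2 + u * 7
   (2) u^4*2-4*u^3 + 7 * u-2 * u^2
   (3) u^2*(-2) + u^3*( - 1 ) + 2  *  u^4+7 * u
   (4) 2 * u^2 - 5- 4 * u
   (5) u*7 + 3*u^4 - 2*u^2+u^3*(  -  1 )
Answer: 3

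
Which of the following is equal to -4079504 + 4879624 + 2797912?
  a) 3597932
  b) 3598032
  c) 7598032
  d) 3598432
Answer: b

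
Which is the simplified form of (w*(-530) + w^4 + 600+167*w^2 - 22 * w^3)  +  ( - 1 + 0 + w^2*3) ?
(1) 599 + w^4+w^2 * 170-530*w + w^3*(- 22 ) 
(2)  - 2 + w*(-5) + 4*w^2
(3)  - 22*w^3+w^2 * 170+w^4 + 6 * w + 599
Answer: 1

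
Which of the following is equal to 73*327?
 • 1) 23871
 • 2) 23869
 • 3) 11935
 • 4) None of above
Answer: 1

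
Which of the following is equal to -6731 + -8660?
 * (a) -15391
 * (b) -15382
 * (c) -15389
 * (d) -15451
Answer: a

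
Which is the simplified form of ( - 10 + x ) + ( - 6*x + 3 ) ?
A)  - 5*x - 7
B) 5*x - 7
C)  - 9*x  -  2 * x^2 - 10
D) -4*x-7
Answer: A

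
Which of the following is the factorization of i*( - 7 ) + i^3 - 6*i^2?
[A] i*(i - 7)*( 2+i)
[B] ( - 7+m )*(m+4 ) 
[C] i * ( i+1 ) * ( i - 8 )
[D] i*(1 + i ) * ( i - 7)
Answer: D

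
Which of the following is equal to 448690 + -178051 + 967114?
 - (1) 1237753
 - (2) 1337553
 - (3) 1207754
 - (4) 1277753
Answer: 1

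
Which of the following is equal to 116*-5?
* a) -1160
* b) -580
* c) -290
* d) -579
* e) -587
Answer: b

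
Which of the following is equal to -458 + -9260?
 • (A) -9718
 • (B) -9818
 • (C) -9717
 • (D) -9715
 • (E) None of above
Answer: A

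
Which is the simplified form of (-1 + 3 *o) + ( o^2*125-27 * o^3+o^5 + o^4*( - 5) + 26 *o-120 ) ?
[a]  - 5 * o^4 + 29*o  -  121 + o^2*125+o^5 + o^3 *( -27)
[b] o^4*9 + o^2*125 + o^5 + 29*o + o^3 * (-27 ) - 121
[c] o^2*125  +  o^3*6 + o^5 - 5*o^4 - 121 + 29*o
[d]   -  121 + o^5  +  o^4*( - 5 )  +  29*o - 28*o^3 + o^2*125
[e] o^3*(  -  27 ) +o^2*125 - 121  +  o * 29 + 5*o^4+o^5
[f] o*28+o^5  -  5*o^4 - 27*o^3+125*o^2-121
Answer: a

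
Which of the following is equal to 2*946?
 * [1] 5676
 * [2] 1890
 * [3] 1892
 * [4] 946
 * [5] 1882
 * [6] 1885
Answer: 3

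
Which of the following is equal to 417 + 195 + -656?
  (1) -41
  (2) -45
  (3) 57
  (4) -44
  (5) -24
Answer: 4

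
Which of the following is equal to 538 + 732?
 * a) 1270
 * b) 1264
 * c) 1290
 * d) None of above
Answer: a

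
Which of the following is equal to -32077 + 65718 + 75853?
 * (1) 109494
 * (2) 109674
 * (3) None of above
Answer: 1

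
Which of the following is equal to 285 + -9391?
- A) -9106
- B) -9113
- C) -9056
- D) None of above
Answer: A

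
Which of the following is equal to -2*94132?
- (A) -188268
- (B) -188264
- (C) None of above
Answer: B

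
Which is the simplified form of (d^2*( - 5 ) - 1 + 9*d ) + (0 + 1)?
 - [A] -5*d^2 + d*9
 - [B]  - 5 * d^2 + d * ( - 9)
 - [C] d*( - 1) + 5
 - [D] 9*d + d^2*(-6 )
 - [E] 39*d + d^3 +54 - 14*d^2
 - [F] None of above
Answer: A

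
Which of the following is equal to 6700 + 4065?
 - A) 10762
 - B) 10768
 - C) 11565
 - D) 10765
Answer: D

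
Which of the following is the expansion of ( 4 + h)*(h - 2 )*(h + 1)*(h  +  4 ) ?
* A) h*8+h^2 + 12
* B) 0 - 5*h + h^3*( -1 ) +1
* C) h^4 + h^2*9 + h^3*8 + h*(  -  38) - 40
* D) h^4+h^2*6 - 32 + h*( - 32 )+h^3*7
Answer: D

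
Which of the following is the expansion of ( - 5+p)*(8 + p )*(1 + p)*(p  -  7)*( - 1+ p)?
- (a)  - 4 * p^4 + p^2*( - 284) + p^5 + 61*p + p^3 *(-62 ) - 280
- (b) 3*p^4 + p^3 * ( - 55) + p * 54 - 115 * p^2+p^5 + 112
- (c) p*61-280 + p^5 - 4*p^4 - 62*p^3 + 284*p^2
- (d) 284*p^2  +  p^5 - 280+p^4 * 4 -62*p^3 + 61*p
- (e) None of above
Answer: c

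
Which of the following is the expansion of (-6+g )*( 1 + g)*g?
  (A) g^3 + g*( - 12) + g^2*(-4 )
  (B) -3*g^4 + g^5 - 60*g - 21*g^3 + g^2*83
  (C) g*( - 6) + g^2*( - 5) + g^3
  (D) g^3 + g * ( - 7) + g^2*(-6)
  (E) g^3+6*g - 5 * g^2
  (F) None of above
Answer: C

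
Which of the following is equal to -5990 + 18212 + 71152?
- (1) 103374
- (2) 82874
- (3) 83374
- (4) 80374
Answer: 3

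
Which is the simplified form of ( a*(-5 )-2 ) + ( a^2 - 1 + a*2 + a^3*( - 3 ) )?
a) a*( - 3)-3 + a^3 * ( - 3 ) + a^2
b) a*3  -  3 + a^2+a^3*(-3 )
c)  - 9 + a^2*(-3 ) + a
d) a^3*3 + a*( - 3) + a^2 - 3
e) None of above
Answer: a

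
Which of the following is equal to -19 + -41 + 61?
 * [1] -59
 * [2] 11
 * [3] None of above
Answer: 3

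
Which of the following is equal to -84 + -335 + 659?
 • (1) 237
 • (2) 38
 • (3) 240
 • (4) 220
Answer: 3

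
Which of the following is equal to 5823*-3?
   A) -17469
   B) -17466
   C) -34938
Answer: A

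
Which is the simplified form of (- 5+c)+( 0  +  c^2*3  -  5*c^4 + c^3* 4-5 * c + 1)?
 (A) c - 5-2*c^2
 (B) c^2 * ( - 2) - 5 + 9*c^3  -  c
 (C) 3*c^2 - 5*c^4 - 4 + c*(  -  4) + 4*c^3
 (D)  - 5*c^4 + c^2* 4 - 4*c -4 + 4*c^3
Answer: C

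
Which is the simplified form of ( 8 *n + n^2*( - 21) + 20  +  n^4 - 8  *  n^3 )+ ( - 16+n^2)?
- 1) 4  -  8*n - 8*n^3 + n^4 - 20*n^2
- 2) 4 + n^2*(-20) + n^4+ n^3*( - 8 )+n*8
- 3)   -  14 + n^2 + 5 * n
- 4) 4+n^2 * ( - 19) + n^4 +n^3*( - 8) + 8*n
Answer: 2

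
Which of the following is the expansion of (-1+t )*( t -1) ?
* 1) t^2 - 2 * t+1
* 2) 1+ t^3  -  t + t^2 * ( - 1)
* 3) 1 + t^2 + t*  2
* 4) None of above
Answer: 1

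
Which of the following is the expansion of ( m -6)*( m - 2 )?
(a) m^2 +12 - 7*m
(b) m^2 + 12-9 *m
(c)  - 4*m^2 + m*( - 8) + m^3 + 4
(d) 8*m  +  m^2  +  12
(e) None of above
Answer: e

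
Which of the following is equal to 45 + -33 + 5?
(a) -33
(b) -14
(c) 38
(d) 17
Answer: d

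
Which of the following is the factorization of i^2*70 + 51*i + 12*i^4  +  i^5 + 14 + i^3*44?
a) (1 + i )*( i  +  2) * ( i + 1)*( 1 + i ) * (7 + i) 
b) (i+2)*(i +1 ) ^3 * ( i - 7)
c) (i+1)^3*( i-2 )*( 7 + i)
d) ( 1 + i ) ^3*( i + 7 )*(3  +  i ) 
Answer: a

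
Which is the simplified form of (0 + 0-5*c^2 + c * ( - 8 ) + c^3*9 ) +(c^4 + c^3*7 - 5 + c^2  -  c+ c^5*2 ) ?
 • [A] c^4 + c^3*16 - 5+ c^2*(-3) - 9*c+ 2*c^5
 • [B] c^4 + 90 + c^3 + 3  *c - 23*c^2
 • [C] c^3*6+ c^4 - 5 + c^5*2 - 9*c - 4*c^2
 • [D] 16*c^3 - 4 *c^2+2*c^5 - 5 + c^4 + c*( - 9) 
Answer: D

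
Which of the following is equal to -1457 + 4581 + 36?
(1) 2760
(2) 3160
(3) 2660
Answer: 2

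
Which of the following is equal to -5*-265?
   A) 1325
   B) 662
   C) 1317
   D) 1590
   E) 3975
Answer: A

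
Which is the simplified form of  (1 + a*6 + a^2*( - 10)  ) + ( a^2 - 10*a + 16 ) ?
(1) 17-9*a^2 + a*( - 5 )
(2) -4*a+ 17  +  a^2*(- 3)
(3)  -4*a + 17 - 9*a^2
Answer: 3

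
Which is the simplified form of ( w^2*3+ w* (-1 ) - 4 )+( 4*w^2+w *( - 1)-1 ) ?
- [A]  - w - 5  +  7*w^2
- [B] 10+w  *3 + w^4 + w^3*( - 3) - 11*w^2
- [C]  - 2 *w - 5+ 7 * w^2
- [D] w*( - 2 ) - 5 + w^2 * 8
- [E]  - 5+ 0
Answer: C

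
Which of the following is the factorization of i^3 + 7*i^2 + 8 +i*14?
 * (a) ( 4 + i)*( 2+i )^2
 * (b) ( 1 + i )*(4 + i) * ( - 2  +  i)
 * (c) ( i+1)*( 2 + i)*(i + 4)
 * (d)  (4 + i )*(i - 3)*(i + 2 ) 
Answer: c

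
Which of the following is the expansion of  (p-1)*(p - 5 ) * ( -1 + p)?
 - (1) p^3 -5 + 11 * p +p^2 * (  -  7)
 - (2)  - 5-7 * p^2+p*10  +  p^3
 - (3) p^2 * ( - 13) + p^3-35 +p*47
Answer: 1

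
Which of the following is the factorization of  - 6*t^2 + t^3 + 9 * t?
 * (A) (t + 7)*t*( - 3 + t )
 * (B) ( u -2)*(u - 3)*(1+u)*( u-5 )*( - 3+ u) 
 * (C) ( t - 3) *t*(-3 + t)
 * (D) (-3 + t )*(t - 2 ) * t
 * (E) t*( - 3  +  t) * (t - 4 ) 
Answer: C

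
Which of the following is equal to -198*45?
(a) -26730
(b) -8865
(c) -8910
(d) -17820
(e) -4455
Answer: c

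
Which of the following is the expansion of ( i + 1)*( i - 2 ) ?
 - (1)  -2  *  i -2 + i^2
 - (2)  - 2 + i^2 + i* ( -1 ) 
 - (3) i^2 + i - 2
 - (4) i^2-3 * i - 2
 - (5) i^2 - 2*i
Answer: 2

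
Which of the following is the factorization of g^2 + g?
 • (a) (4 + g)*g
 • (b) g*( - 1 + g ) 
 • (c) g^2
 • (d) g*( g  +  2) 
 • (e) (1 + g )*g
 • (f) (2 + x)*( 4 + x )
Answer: e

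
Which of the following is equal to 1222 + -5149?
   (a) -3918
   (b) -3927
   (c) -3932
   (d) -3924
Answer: b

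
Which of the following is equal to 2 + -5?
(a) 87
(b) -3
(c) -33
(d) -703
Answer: b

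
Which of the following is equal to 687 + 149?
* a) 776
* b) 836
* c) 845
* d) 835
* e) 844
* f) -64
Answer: b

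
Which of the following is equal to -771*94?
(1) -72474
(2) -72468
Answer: 1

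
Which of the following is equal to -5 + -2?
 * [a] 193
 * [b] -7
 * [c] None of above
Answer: b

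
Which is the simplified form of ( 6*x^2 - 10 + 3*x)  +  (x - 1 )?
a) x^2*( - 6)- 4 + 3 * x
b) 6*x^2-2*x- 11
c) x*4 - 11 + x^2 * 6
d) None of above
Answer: c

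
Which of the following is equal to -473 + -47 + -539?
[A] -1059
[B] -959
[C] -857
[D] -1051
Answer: A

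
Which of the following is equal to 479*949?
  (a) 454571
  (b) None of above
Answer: a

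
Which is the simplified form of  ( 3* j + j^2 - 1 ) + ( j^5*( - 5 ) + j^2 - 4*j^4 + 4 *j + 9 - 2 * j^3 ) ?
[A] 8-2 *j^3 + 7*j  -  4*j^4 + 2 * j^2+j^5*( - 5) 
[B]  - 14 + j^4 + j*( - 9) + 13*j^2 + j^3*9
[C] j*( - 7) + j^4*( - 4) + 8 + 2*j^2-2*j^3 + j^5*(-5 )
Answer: A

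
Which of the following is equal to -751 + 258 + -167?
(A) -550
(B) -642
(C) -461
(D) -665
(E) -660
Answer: E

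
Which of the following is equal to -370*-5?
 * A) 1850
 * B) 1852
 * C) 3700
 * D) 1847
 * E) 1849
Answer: A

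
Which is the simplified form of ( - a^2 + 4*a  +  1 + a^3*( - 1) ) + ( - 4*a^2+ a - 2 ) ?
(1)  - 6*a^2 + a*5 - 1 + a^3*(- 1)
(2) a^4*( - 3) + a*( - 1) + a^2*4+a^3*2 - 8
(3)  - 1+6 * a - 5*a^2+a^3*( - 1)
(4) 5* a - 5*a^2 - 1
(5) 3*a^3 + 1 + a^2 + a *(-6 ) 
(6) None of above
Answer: 6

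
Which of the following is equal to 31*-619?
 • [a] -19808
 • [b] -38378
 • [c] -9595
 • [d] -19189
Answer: d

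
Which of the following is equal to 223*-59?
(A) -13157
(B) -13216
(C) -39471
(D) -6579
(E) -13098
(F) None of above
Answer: A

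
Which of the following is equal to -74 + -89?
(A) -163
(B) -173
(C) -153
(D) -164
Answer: A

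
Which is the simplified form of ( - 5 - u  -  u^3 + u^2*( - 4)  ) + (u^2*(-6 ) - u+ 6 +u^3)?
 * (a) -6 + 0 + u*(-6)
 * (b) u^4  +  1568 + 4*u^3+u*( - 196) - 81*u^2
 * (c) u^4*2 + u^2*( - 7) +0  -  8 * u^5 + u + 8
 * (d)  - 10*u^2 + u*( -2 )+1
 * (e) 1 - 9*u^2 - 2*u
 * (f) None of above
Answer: d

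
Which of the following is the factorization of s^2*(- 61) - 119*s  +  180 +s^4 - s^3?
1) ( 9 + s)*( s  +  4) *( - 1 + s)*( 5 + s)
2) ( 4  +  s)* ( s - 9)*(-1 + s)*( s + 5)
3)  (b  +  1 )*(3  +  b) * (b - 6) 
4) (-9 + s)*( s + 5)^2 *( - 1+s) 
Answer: 2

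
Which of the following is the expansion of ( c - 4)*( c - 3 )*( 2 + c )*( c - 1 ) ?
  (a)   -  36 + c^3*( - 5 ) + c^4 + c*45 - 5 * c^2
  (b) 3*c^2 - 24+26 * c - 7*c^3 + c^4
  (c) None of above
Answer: c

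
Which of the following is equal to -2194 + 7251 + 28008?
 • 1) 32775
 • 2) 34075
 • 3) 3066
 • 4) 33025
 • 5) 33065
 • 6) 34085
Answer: 5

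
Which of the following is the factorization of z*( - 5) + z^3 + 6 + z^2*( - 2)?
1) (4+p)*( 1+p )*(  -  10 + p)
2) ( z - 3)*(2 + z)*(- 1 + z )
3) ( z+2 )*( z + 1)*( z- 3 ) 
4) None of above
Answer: 2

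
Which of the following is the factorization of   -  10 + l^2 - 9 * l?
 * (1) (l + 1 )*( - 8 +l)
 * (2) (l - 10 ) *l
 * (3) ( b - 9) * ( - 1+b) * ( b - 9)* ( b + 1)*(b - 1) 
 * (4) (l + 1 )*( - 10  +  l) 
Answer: 4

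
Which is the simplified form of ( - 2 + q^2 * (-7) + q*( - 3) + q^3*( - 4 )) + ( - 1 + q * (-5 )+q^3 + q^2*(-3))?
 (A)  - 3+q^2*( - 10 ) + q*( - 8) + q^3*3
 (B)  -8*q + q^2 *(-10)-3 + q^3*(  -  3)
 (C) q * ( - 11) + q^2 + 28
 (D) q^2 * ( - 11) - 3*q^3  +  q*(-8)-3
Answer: B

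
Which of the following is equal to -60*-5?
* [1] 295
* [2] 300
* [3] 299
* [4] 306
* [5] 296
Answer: 2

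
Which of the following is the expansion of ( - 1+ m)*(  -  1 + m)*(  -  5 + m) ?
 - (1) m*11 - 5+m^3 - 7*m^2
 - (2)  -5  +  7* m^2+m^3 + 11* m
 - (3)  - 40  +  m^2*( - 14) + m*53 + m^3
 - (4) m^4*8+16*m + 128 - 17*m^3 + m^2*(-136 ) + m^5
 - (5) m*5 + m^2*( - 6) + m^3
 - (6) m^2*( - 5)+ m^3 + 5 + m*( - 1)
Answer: 1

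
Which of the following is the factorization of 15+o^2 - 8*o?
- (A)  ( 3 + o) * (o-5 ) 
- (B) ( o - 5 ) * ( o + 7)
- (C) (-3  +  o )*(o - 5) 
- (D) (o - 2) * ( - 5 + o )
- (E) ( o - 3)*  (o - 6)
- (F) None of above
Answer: C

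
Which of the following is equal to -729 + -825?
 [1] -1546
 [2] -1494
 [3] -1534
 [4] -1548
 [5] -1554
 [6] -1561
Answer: 5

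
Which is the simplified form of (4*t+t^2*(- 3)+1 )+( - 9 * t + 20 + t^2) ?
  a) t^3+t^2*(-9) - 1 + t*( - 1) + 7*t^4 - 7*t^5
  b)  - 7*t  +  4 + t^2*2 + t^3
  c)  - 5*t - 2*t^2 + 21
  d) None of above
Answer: c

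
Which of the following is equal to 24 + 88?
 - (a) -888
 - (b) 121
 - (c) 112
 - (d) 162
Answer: c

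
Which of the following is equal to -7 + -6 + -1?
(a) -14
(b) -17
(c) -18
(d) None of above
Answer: a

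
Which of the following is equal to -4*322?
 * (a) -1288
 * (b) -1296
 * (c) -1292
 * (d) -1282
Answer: a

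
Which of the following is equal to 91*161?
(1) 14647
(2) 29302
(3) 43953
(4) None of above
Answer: 4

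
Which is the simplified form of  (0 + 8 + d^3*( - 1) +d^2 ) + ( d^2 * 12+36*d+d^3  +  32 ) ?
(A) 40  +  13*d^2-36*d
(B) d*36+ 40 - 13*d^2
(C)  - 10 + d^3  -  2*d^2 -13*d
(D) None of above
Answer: D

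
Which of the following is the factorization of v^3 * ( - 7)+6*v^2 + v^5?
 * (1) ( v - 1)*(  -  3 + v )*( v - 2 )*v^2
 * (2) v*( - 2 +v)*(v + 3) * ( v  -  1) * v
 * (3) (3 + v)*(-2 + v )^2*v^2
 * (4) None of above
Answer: 2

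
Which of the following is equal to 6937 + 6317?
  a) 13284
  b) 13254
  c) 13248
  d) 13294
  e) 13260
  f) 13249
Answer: b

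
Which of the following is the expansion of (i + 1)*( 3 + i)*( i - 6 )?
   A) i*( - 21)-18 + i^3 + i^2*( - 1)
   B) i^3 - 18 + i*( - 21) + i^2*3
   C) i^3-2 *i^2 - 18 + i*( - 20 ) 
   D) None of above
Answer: D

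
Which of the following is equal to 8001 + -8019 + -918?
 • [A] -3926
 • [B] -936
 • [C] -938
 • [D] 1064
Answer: B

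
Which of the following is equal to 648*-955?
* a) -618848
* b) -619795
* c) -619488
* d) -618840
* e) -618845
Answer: d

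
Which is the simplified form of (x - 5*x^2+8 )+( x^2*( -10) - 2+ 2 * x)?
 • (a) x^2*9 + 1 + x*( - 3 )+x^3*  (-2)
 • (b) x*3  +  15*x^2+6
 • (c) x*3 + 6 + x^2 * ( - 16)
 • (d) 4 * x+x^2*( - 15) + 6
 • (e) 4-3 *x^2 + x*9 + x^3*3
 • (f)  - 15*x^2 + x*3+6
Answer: f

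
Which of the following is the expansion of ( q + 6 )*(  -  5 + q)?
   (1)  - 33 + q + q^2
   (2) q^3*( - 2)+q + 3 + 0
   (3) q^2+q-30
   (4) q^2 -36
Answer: 3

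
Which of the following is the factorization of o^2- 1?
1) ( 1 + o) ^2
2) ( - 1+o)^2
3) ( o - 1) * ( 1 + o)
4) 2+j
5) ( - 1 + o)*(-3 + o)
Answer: 3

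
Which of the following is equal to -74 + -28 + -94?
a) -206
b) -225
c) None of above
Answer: c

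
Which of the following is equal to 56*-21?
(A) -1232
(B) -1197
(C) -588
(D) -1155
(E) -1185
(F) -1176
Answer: F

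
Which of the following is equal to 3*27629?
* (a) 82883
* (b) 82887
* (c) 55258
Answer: b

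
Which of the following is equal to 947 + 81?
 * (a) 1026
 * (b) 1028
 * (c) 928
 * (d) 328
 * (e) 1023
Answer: b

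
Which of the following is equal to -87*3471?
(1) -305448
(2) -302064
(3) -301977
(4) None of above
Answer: 3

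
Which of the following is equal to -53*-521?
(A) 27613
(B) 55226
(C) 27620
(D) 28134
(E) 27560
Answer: A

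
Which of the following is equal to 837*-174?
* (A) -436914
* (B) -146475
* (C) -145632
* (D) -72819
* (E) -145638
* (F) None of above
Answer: E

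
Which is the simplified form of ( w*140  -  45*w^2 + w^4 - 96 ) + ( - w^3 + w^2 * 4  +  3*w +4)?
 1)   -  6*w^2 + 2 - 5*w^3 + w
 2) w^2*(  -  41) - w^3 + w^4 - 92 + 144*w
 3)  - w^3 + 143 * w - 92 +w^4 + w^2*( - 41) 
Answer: 3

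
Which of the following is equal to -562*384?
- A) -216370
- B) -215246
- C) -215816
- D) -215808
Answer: D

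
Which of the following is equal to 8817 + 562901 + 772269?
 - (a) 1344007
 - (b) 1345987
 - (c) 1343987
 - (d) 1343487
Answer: c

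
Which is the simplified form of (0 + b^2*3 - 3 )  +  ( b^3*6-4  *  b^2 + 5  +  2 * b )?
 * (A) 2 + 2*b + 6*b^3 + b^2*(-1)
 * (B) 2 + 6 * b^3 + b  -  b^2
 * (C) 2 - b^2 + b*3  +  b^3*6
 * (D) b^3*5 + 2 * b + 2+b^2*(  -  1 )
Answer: A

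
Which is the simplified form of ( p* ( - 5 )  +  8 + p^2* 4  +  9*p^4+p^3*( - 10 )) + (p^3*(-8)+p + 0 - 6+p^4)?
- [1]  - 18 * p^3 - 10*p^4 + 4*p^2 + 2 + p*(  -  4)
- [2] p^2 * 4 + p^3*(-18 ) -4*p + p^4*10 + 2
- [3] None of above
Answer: 2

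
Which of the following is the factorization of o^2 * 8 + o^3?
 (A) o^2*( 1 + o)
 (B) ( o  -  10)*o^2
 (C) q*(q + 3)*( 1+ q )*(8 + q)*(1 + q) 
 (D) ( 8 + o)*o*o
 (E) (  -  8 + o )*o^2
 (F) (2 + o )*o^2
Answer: D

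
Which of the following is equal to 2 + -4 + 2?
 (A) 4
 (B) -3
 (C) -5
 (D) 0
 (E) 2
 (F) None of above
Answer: D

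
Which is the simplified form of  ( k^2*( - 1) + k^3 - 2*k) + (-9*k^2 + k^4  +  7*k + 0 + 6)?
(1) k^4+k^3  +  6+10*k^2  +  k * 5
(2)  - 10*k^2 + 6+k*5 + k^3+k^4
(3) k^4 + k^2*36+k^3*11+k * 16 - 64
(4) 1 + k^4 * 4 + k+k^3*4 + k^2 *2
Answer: 2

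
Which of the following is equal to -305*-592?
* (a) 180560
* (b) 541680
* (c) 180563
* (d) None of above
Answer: a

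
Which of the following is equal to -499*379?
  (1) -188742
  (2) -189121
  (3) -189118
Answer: 2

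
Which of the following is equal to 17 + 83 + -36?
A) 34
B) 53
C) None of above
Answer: C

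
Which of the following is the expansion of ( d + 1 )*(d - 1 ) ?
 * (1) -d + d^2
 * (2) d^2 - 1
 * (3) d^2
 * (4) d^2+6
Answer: 2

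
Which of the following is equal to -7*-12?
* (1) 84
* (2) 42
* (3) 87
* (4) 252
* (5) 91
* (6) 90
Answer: 1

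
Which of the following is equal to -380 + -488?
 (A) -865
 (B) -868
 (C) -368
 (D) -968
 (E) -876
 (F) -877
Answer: B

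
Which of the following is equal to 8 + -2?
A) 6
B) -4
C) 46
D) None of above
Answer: A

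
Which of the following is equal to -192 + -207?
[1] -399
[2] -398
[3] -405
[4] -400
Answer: 1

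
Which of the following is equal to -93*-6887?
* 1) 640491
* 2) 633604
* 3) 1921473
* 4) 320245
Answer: 1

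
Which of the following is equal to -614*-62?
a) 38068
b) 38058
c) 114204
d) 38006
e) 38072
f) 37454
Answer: a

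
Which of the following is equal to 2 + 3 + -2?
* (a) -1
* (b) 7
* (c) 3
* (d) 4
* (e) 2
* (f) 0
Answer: c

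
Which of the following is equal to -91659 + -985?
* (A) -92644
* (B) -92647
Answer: A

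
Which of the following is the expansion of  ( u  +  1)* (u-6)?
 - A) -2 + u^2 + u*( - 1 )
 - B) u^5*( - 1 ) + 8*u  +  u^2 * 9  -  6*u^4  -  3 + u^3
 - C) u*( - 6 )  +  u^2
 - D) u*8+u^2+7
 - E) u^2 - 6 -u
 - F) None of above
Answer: F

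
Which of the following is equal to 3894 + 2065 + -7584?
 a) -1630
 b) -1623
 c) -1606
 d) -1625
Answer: d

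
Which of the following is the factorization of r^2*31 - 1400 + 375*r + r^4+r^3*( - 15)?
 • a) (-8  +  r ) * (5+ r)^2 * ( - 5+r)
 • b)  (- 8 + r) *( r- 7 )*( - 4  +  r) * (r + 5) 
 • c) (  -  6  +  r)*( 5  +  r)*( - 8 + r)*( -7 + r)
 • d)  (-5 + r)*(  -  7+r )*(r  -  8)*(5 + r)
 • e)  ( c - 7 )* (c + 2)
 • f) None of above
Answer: d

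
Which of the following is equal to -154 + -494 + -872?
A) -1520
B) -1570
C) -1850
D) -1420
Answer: A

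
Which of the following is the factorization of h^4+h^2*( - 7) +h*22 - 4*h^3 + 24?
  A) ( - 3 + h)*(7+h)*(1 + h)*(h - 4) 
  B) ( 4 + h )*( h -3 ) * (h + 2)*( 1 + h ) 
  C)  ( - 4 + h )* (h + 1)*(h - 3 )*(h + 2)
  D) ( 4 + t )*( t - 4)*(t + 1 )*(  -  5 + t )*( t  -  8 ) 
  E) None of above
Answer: C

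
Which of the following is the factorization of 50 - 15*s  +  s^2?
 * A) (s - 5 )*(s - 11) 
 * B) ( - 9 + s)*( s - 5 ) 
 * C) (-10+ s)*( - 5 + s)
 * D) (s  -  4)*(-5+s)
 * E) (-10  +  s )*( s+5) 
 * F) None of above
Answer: C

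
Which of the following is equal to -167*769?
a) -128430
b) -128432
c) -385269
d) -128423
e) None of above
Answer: d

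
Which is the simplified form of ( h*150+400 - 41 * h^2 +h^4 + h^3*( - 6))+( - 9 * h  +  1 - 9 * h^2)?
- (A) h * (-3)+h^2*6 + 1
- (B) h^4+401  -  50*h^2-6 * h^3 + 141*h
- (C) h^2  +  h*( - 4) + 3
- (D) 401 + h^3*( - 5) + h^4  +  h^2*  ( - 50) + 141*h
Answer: B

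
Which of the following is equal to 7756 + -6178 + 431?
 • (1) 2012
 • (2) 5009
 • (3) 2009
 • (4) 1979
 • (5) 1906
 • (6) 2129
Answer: 3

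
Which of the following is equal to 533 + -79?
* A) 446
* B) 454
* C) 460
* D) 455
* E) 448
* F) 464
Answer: B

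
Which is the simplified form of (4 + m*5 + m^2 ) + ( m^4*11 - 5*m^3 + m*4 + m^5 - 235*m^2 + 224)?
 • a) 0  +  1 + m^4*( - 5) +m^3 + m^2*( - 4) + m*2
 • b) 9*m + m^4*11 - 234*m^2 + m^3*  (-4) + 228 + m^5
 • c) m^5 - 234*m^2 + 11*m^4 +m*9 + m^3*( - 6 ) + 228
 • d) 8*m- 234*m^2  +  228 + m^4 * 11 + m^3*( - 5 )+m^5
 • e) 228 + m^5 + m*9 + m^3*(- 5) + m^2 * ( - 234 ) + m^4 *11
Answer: e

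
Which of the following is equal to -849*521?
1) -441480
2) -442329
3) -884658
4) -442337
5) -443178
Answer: 2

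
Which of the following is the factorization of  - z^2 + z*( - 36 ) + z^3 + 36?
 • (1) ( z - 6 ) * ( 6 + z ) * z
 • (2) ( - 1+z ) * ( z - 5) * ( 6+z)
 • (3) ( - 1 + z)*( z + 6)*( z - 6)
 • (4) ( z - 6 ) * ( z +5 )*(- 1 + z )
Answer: 3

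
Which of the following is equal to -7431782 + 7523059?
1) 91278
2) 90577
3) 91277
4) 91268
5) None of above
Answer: 3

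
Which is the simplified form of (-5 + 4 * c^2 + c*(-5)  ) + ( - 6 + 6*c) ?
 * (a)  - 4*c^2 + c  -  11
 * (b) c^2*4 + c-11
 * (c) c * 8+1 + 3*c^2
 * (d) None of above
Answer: b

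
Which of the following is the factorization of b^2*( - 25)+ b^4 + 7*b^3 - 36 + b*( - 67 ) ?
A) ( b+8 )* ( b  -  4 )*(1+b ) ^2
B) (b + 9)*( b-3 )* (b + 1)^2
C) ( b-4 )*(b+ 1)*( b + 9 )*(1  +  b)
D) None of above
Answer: C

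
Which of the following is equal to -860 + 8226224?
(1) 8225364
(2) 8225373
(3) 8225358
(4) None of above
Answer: 1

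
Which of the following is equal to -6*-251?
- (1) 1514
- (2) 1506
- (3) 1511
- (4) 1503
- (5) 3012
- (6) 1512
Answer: 2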